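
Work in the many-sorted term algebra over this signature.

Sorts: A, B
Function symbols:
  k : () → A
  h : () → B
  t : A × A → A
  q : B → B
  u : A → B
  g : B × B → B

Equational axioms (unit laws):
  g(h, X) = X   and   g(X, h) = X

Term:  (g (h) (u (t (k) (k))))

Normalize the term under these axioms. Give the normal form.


normal form = (u (t (k) (k)))

1. (g (h) (u (t (k) (k))))  →  (u (t (k) (k)))


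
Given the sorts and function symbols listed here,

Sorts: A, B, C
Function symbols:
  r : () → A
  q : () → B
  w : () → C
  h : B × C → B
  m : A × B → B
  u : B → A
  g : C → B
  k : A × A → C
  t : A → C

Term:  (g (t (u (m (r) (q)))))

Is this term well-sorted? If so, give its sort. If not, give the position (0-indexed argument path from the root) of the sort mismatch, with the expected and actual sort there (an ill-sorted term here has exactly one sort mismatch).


well-sorted; sort = B

        (r) : A
        (q) : B
      (m (r) (q)) : B
    (u (m (r) (q))) : A
  (t (u (m (r) (q)))) : C
(g (t (u (m (r) (q))))) : B


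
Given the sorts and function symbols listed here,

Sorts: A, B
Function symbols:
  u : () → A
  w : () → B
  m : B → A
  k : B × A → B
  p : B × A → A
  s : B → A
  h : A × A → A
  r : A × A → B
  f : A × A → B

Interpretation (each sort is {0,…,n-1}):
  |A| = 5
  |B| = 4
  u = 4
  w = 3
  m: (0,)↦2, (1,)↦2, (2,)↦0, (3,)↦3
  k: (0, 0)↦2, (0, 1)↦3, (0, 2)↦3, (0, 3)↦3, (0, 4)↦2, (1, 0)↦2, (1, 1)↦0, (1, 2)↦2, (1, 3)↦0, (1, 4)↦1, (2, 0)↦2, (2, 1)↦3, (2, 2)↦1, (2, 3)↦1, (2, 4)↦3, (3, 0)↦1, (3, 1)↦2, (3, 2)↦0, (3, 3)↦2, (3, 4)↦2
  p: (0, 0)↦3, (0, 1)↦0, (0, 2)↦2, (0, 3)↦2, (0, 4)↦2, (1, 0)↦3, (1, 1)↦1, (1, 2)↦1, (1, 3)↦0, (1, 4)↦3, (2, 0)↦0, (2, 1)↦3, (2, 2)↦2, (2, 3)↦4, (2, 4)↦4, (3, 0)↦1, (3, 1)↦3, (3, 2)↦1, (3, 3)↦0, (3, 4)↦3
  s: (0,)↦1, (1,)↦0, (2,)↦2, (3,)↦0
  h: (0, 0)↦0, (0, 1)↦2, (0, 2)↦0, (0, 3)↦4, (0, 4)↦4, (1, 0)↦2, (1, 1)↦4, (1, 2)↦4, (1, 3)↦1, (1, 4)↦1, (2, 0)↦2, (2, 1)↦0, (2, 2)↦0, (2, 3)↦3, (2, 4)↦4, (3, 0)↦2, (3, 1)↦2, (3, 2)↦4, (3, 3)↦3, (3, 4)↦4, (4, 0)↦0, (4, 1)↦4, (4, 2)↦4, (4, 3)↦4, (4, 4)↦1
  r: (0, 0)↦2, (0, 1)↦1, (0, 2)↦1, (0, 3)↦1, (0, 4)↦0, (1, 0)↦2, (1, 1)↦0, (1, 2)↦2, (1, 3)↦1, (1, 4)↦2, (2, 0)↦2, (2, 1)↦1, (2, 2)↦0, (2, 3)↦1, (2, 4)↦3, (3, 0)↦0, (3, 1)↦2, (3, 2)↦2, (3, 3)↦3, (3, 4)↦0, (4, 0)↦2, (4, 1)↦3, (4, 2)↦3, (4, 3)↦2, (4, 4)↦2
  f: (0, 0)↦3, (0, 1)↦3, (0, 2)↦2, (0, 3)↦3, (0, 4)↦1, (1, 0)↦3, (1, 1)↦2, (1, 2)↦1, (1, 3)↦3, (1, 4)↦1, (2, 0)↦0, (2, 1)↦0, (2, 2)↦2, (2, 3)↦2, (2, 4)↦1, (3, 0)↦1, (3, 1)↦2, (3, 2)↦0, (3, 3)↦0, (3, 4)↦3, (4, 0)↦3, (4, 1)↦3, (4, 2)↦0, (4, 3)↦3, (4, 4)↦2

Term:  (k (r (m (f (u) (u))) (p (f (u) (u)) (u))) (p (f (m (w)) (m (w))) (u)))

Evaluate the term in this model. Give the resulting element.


  u = 4
  u = 4
  (f (u) (u)) = f(4, 4) = 2
  (m (f (u) (u))) = m(2,) = 0
  u = 4
  u = 4
  (f (u) (u)) = f(4, 4) = 2
  u = 4
  (p (f (u) (u)) (u)) = p(2, 4) = 4
  (r (m (f (u) (u))) (p (f (u) (u)) (u))) = r(0, 4) = 0
  w = 3
  (m (w)) = m(3,) = 3
  w = 3
  (m (w)) = m(3,) = 3
  (f (m (w)) (m (w))) = f(3, 3) = 0
  u = 4
  (p (f (m (w)) (m (w))) (u)) = p(0, 4) = 2
  (k (r (m (f (u) (u))) (p (f (u) (u)) (u))) (p (f (m (w)) (m (w))) (u))) = k(0, 2) = 3

value = 3


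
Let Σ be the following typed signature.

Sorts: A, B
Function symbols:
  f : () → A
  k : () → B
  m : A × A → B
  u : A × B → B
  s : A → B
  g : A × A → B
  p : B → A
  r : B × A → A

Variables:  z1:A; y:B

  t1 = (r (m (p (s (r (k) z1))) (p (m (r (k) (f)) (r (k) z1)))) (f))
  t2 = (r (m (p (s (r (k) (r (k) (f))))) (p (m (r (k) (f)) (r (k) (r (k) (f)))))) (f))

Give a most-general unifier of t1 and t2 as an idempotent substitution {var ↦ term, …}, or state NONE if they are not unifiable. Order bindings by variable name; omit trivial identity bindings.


{z1 ↦ (r (k) (f))}


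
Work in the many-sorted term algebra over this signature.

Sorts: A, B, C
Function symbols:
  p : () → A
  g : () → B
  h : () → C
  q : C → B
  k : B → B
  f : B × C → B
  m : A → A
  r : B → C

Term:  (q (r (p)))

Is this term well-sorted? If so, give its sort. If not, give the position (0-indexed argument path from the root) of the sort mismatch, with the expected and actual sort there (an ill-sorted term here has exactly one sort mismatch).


ill-sorted at position [0, 0]: expected B, got A

    (p) : A
  (r (p)) : ✗ arg 0 at [0, 0] has sort A, expected B


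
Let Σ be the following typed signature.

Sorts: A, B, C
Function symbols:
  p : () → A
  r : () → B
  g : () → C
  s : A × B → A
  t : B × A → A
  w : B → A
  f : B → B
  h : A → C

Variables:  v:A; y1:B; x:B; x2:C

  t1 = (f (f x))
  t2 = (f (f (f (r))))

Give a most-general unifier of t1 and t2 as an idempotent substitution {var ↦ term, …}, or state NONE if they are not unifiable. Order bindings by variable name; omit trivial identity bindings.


{x ↦ (f (r))}


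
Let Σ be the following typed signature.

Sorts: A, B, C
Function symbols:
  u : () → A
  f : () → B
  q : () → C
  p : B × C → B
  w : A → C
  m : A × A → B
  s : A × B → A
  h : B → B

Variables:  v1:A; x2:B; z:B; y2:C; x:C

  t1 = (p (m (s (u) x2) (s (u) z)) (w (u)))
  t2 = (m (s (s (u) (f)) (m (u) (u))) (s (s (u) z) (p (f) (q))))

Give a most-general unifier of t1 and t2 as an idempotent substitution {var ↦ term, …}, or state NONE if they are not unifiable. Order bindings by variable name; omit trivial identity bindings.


NONE (not unifiable)

head clash or occurs-check failure — not unifiable


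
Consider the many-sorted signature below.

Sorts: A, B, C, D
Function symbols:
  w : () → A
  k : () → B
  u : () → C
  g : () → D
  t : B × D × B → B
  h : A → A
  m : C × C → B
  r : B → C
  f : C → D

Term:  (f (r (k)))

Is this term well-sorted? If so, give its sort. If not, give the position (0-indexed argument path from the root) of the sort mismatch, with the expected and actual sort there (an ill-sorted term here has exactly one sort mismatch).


well-sorted; sort = D

    (k) : B
  (r (k)) : C
(f (r (k))) : D


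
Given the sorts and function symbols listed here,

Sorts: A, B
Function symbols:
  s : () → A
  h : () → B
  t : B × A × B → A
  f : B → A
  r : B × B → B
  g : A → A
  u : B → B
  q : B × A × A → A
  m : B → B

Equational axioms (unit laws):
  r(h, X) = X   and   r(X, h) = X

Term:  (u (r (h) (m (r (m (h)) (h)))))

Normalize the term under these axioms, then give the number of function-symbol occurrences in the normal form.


1. (u (r (h) (m (r (m (h)) (h)))))  →  (u (m (r (m (h)) (h))))
2. (u (m (r (m (h)) (h))))  →  (u (m (m (h))))
normal form: (u (m (m (h))))

size = 4


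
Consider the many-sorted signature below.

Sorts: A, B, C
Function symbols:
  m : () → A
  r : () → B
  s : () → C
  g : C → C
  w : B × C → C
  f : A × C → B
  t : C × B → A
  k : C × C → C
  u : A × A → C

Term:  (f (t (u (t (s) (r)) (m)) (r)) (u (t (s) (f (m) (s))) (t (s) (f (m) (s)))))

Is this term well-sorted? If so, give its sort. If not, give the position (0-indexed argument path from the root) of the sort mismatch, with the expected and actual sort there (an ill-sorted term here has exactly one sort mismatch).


        (s) : C
        (r) : B
      (t (s) (r)) : A
      (m) : A
    (u (t (s) (r)) (m)) : C
    (r) : B
  (t (u (t (s) (r)) (m)) (r)) : A
      (s) : C
        (m) : A
        (s) : C
      (f (m) (s)) : B
    (t (s) (f (m) (s))) : A
      (s) : C
        (m) : A
        (s) : C
      (f (m) (s)) : B
    (t (s) (f (m) (s))) : A
  (u (t (s) (f (m) (s))) (t (s) (f (m) (s)))) : C
(f (t (u (t (s) (r)) (m)) (r)) (u (t (s) (f (m) (s))) (t (s) (f (m) (s))))) : B

well-sorted; sort = B


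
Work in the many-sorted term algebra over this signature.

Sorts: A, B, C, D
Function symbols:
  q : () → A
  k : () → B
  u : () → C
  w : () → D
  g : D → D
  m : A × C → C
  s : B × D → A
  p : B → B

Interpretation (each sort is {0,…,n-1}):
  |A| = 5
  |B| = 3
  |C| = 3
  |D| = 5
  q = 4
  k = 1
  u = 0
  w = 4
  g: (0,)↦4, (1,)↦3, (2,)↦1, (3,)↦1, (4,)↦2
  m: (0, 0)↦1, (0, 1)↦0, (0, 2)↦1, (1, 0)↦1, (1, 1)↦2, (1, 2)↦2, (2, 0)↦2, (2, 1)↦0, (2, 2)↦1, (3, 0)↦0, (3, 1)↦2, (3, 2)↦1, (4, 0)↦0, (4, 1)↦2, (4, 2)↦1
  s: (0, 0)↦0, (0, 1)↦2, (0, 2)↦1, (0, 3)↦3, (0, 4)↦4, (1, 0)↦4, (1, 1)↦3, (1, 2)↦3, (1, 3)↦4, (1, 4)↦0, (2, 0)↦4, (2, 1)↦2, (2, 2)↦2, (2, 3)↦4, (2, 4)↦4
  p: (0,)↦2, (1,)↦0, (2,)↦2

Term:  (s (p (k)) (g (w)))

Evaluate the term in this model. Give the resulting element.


value = 1

  k = 1
  (p (k)) = p(1,) = 0
  w = 4
  (g (w)) = g(4,) = 2
  (s (p (k)) (g (w))) = s(0, 2) = 1


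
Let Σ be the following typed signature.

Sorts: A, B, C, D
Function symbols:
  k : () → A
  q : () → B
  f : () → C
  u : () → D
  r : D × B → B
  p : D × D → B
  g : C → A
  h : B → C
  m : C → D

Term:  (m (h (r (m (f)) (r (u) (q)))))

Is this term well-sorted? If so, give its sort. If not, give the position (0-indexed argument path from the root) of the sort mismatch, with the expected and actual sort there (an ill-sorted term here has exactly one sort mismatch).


        (f) : C
      (m (f)) : D
        (u) : D
        (q) : B
      (r (u) (q)) : B
    (r (m (f)) (r (u) (q))) : B
  (h (r (m (f)) (r (u) (q)))) : C
(m (h (r (m (f)) (r (u) (q))))) : D

well-sorted; sort = D


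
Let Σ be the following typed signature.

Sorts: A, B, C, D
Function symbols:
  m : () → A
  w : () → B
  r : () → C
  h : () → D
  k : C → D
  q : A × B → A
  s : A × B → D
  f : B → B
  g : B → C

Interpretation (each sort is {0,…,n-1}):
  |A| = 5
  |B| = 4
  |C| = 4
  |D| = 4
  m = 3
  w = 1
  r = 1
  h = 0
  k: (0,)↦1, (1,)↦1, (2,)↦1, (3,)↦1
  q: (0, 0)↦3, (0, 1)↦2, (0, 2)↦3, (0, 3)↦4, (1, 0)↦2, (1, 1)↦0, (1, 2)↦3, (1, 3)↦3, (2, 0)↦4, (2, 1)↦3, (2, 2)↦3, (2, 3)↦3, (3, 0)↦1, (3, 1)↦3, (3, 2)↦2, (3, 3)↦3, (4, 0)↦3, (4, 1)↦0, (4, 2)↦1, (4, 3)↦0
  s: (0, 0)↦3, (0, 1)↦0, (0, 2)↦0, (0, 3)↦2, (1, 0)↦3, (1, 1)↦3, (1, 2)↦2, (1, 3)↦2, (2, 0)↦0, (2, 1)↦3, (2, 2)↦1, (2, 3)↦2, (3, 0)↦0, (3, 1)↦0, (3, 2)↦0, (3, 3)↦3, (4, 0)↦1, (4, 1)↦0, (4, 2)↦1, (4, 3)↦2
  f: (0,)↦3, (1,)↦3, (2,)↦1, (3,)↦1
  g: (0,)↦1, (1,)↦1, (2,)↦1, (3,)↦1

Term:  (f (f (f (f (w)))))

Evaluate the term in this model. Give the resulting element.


value = 1

  w = 1
  (f (w)) = f(1,) = 3
  (f (f (w))) = f(3,) = 1
  (f (f (f (w)))) = f(1,) = 3
  (f (f (f (f (w))))) = f(3,) = 1


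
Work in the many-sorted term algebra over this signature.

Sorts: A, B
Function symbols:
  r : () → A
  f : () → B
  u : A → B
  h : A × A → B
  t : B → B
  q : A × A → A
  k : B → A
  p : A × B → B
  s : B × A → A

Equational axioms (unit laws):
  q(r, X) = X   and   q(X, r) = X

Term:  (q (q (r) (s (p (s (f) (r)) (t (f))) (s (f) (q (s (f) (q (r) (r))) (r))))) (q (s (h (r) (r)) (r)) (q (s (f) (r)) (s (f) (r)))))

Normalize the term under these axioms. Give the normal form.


1. (q (q (r) (s (p (s (f) (r)) (t (f))) (s (f) (q (s (f) (q (r) (r))) (r))))) (q (s (h (r) (r)) (r)) (q (s (f) (r)) (s (f) (r)))))  →  (q (s (p (s (f) (r)) (t (f))) (s (f) (q (s (f) (q (r) (r))) (r)))) (q (s (h (r) (r)) (r)) (q (s (f) (r)) (s (f) (r)))))
2. (q (s (p (s (f) (r)) (t (f))) (s (f) (q (s (f) (q (r) (r))) (r)))) (q (s (h (r) (r)) (r)) (q (s (f) (r)) (s (f) (r)))))  →  (q (s (p (s (f) (r)) (t (f))) (s (f) (s (f) (q (r) (r))))) (q (s (h (r) (r)) (r)) (q (s (f) (r)) (s (f) (r)))))
3. (q (s (p (s (f) (r)) (t (f))) (s (f) (s (f) (q (r) (r))))) (q (s (h (r) (r)) (r)) (q (s (f) (r)) (s (f) (r)))))  →  (q (s (p (s (f) (r)) (t (f))) (s (f) (s (f) (r)))) (q (s (h (r) (r)) (r)) (q (s (f) (r)) (s (f) (r)))))

normal form = (q (s (p (s (f) (r)) (t (f))) (s (f) (s (f) (r)))) (q (s (h (r) (r)) (r)) (q (s (f) (r)) (s (f) (r)))))


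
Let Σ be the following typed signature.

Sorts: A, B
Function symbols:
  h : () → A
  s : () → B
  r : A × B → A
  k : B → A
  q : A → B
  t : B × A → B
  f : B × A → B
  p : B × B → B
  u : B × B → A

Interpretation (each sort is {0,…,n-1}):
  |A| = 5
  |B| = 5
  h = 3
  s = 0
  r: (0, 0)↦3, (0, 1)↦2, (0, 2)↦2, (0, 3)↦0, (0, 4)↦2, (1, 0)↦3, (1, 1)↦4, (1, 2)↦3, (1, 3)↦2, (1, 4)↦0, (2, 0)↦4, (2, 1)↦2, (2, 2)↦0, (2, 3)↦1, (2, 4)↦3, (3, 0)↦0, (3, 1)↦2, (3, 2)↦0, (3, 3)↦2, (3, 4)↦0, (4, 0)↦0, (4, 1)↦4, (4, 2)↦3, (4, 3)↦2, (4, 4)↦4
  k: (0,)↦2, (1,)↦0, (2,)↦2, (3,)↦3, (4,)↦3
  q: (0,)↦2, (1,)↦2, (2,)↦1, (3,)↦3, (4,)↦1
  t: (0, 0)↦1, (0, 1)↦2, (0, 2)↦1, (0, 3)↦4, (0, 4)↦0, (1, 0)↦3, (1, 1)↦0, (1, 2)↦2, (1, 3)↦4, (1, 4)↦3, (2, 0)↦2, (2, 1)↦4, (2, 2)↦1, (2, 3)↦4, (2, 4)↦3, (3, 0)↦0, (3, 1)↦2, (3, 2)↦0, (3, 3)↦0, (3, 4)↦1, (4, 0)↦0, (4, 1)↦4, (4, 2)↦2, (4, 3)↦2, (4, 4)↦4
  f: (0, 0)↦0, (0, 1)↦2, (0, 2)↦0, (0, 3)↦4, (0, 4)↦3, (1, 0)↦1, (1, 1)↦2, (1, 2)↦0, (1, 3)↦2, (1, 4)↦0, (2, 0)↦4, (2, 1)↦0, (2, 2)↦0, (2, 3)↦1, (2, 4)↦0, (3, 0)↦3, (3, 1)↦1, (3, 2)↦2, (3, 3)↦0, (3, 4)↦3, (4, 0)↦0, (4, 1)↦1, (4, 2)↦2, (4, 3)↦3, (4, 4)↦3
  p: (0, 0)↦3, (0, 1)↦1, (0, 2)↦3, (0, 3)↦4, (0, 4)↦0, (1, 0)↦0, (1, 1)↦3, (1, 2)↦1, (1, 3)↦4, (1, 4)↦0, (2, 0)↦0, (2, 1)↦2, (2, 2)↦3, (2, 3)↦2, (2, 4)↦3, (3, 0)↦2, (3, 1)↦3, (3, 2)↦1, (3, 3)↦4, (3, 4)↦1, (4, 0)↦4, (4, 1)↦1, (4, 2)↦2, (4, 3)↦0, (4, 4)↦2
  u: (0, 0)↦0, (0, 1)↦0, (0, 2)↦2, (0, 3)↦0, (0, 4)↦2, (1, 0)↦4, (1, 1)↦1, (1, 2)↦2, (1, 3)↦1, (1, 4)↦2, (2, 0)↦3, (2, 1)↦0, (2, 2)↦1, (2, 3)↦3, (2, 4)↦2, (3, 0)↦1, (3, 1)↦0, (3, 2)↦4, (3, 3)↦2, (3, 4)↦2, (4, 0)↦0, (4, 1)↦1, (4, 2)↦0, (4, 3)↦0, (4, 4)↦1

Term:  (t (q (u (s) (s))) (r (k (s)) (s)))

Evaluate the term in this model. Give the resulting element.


value = 3

  s = 0
  s = 0
  (u (s) (s)) = u(0, 0) = 0
  (q (u (s) (s))) = q(0,) = 2
  s = 0
  (k (s)) = k(0,) = 2
  s = 0
  (r (k (s)) (s)) = r(2, 0) = 4
  (t (q (u (s) (s))) (r (k (s)) (s))) = t(2, 4) = 3


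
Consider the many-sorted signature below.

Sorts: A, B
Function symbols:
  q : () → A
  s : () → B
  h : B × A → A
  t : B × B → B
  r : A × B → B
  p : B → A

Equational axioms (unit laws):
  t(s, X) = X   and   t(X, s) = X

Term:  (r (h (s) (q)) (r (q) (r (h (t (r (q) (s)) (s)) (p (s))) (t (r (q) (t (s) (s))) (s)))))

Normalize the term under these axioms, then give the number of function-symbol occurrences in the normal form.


1. (r (h (s) (q)) (r (q) (r (h (t (r (q) (s)) (s)) (p (s))) (t (r (q) (t (s) (s))) (s)))))  →  (r (h (s) (q)) (r (q) (r (h (r (q) (s)) (p (s))) (t (r (q) (t (s) (s))) (s)))))
2. (r (h (s) (q)) (r (q) (r (h (r (q) (s)) (p (s))) (t (r (q) (t (s) (s))) (s)))))  →  (r (h (s) (q)) (r (q) (r (h (r (q) (s)) (p (s))) (r (q) (t (s) (s))))))
3. (r (h (s) (q)) (r (q) (r (h (r (q) (s)) (p (s))) (r (q) (t (s) (s))))))  →  (r (h (s) (q)) (r (q) (r (h (r (q) (s)) (p (s))) (r (q) (s)))))
normal form: (r (h (s) (q)) (r (q) (r (h (r (q) (s)) (p (s))) (r (q) (s)))))

size = 16


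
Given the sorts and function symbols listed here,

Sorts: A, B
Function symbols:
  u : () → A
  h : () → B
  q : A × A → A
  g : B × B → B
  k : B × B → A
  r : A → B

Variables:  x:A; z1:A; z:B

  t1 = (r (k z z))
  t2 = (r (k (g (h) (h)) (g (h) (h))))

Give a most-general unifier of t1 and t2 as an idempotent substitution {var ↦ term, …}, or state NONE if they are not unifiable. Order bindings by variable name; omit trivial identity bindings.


{z ↦ (g (h) (h))}


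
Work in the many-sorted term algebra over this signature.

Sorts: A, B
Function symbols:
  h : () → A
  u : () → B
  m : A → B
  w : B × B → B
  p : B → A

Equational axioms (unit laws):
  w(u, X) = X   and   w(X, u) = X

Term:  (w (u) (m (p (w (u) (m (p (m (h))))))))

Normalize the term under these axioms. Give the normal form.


1. (w (u) (m (p (w (u) (m (p (m (h))))))))  →  (m (p (w (u) (m (p (m (h)))))))
2. (m (p (w (u) (m (p (m (h)))))))  →  (m (p (m (p (m (h))))))

normal form = (m (p (m (p (m (h))))))


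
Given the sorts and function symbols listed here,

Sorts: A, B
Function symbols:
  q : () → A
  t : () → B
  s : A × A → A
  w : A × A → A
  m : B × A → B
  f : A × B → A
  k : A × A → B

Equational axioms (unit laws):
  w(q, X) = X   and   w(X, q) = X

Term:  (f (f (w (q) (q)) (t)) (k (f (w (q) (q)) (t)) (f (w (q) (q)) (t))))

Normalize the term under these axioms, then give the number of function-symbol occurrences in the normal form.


1. (f (f (w (q) (q)) (t)) (k (f (w (q) (q)) (t)) (f (w (q) (q)) (t))))  →  (f (f (q) (t)) (k (f (w (q) (q)) (t)) (f (w (q) (q)) (t))))
2. (f (f (q) (t)) (k (f (w (q) (q)) (t)) (f (w (q) (q)) (t))))  →  (f (f (q) (t)) (k (f (q) (t)) (f (w (q) (q)) (t))))
3. (f (f (q) (t)) (k (f (q) (t)) (f (w (q) (q)) (t))))  →  (f (f (q) (t)) (k (f (q) (t)) (f (q) (t))))
normal form: (f (f (q) (t)) (k (f (q) (t)) (f (q) (t))))

size = 11


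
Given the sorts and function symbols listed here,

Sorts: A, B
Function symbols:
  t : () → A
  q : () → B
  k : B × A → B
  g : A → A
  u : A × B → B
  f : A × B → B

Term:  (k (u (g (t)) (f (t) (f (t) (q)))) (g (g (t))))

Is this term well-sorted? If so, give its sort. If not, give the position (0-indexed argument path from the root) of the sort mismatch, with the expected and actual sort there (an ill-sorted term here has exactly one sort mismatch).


      (t) : A
    (g (t)) : A
      (t) : A
        (t) : A
        (q) : B
      (f (t) (q)) : B
    (f (t) (f (t) (q))) : B
  (u (g (t)) (f (t) (f (t) (q)))) : B
      (t) : A
    (g (t)) : A
  (g (g (t))) : A
(k (u (g (t)) (f (t) (f (t) (q)))) (g (g (t)))) : B

well-sorted; sort = B


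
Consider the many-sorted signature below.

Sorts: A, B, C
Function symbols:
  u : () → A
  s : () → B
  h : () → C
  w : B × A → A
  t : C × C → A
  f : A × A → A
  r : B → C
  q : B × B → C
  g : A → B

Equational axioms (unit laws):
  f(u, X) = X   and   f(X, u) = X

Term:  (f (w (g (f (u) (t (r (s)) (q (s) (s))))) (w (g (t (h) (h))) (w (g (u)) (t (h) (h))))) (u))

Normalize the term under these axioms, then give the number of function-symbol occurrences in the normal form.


size = 19

1. (f (w (g (f (u) (t (r (s)) (q (s) (s))))) (w (g (t (h) (h))) (w (g (u)) (t (h) (h))))) (u))  →  (w (g (f (u) (t (r (s)) (q (s) (s))))) (w (g (t (h) (h))) (w (g (u)) (t (h) (h)))))
2. (w (g (f (u) (t (r (s)) (q (s) (s))))) (w (g (t (h) (h))) (w (g (u)) (t (h) (h)))))  →  (w (g (t (r (s)) (q (s) (s)))) (w (g (t (h) (h))) (w (g (u)) (t (h) (h)))))
normal form: (w (g (t (r (s)) (q (s) (s)))) (w (g (t (h) (h))) (w (g (u)) (t (h) (h)))))


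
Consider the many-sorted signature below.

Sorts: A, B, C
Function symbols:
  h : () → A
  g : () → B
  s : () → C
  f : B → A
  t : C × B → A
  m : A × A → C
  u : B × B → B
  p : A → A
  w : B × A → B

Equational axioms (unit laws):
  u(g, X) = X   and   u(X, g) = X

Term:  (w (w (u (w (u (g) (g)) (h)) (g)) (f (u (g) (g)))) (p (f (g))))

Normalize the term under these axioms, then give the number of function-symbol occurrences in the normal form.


size = 10

1. (w (w (u (w (u (g) (g)) (h)) (g)) (f (u (g) (g)))) (p (f (g))))  →  (w (w (w (u (g) (g)) (h)) (f (u (g) (g)))) (p (f (g))))
2. (w (w (w (u (g) (g)) (h)) (f (u (g) (g)))) (p (f (g))))  →  (w (w (w (g) (h)) (f (u (g) (g)))) (p (f (g))))
3. (w (w (w (g) (h)) (f (u (g) (g)))) (p (f (g))))  →  (w (w (w (g) (h)) (f (g))) (p (f (g))))
normal form: (w (w (w (g) (h)) (f (g))) (p (f (g))))


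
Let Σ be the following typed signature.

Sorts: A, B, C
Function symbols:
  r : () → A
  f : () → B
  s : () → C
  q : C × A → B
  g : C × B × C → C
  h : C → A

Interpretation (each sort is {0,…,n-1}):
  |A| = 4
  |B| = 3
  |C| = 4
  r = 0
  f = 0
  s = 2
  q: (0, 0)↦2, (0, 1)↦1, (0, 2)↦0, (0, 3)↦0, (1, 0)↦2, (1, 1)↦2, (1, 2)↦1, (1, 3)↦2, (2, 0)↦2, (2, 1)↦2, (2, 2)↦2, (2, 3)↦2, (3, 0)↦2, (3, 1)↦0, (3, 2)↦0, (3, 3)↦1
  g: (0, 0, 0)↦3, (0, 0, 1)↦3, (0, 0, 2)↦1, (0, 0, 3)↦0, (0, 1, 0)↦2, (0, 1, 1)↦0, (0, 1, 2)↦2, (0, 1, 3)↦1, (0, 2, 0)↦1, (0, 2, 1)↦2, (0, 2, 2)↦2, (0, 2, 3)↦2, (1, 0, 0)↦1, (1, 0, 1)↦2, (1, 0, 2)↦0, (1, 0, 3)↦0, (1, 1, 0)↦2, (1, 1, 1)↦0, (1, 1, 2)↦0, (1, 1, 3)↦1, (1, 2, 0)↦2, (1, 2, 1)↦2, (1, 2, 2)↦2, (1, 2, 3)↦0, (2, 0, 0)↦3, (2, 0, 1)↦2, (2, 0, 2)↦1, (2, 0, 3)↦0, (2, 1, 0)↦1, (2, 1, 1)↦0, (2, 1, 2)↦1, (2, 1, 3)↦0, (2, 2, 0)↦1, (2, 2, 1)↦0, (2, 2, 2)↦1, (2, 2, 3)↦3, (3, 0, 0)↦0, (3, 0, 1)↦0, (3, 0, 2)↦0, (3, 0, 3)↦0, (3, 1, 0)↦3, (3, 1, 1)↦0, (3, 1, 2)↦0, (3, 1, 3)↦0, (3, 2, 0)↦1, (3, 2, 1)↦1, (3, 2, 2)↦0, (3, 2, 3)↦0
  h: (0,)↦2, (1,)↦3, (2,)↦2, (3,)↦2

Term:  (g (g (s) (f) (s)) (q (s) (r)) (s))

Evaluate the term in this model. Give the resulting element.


  s = 2
  f = 0
  s = 2
  (g (s) (f) (s)) = g(2, 0, 2) = 1
  s = 2
  r = 0
  (q (s) (r)) = q(2, 0) = 2
  s = 2
  (g (g (s) (f) (s)) (q (s) (r)) (s)) = g(1, 2, 2) = 2

value = 2


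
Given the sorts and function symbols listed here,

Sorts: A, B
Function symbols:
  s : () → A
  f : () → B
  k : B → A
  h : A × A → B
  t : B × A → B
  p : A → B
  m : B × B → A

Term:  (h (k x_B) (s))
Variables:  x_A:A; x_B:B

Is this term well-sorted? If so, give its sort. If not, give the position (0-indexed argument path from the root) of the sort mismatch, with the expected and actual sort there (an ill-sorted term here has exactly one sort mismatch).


well-sorted; sort = B

    x_B : B
  (k x_B) : A
  (s) : A
(h (k x_B) (s)) : B


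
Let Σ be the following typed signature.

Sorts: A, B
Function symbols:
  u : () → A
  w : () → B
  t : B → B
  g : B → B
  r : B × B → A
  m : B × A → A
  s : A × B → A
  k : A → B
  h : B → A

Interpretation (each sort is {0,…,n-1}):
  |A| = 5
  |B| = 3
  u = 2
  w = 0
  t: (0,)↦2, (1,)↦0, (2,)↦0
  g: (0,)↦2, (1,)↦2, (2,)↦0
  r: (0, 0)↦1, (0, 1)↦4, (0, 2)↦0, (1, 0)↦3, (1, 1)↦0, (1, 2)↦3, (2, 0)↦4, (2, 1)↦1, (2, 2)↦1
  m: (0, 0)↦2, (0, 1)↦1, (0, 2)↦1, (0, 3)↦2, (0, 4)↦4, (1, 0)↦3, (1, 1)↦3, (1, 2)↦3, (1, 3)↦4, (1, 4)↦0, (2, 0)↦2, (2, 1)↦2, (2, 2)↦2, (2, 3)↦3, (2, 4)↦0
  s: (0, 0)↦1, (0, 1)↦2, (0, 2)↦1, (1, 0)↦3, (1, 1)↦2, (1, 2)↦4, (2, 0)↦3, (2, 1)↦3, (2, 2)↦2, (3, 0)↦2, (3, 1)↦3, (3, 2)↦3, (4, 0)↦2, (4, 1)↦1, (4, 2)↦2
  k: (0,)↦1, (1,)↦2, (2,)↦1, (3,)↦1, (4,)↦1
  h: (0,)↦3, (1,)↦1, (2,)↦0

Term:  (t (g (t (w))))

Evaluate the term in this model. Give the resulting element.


value = 2

  w = 0
  (t (w)) = t(0,) = 2
  (g (t (w))) = g(2,) = 0
  (t (g (t (w)))) = t(0,) = 2


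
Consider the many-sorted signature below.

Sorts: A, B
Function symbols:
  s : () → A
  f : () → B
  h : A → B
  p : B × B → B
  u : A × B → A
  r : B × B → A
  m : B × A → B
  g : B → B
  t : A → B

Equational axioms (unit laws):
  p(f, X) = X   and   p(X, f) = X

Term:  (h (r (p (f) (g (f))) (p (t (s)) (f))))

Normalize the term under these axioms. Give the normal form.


normal form = (h (r (g (f)) (t (s))))

1. (h (r (p (f) (g (f))) (p (t (s)) (f))))  →  (h (r (g (f)) (p (t (s)) (f))))
2. (h (r (g (f)) (p (t (s)) (f))))  →  (h (r (g (f)) (t (s))))


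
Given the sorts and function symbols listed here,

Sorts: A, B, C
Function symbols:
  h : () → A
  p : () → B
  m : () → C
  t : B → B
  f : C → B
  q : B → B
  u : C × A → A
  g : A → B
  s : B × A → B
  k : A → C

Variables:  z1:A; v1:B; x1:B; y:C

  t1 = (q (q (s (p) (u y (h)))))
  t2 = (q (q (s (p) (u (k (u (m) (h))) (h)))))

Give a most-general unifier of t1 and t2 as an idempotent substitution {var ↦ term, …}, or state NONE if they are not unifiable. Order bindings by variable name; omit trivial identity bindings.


{y ↦ (k (u (m) (h)))}


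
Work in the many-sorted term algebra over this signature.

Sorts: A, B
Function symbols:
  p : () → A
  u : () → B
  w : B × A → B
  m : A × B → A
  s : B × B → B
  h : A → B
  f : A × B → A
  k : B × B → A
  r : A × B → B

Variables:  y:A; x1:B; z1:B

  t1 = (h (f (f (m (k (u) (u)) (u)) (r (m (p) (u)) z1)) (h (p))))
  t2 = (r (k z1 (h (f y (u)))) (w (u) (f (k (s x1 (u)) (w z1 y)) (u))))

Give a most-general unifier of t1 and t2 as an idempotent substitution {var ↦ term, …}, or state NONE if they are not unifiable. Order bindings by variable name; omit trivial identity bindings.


head clash or occurs-check failure — not unifiable

NONE (not unifiable)


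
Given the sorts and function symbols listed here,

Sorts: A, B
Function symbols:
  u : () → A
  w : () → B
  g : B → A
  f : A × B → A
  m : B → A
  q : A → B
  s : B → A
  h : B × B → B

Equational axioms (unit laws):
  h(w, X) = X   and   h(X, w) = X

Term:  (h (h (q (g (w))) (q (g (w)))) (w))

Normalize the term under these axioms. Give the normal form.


normal form = (h (q (g (w))) (q (g (w))))

1. (h (h (q (g (w))) (q (g (w)))) (w))  →  (h (q (g (w))) (q (g (w))))


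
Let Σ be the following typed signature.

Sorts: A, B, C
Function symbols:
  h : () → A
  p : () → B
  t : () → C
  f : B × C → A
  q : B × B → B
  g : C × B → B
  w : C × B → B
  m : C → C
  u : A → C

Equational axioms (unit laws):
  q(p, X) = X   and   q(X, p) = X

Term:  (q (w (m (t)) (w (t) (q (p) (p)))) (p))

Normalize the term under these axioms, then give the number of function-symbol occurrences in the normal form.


1. (q (w (m (t)) (w (t) (q (p) (p)))) (p))  →  (w (m (t)) (w (t) (q (p) (p))))
2. (w (m (t)) (w (t) (q (p) (p))))  →  (w (m (t)) (w (t) (p)))
normal form: (w (m (t)) (w (t) (p)))

size = 6


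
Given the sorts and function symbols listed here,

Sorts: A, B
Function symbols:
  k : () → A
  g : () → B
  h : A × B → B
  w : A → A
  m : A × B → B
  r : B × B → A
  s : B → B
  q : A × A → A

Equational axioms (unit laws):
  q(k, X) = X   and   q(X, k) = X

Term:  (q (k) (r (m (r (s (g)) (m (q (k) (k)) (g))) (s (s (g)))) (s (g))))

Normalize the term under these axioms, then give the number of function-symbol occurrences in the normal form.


size = 13

1. (q (k) (r (m (r (s (g)) (m (q (k) (k)) (g))) (s (s (g)))) (s (g))))  →  (r (m (r (s (g)) (m (q (k) (k)) (g))) (s (s (g)))) (s (g)))
2. (r (m (r (s (g)) (m (q (k) (k)) (g))) (s (s (g)))) (s (g)))  →  (r (m (r (s (g)) (m (k) (g))) (s (s (g)))) (s (g)))
normal form: (r (m (r (s (g)) (m (k) (g))) (s (s (g)))) (s (g)))


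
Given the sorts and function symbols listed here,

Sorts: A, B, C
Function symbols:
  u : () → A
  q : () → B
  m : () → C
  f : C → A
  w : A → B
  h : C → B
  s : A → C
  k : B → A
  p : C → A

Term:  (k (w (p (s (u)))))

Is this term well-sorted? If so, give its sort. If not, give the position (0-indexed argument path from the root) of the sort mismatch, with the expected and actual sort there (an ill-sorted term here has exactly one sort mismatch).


        (u) : A
      (s (u)) : C
    (p (s (u))) : A
  (w (p (s (u)))) : B
(k (w (p (s (u))))) : A

well-sorted; sort = A


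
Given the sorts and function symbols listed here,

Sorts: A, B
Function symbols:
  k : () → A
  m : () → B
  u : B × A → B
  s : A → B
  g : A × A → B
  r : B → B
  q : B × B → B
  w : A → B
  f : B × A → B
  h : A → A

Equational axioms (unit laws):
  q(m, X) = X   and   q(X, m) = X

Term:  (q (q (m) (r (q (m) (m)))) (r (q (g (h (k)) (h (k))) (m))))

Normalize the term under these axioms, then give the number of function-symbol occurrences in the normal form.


size = 9

1. (q (q (m) (r (q (m) (m)))) (r (q (g (h (k)) (h (k))) (m))))  →  (q (r (q (m) (m))) (r (q (g (h (k)) (h (k))) (m))))
2. (q (r (q (m) (m))) (r (q (g (h (k)) (h (k))) (m))))  →  (q (r (m)) (r (q (g (h (k)) (h (k))) (m))))
3. (q (r (m)) (r (q (g (h (k)) (h (k))) (m))))  →  (q (r (m)) (r (g (h (k)) (h (k)))))
normal form: (q (r (m)) (r (g (h (k)) (h (k)))))


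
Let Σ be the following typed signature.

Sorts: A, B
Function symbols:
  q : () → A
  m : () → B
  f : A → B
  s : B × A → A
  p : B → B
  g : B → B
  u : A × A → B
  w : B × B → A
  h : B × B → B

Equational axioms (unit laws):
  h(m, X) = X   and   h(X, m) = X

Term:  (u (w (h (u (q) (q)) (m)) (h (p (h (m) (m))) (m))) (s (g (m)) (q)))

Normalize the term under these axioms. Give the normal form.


normal form = (u (w (u (q) (q)) (p (m))) (s (g (m)) (q)))

1. (u (w (h (u (q) (q)) (m)) (h (p (h (m) (m))) (m))) (s (g (m)) (q)))  →  (u (w (u (q) (q)) (h (p (h (m) (m))) (m))) (s (g (m)) (q)))
2. (u (w (u (q) (q)) (h (p (h (m) (m))) (m))) (s (g (m)) (q)))  →  (u (w (u (q) (q)) (p (h (m) (m)))) (s (g (m)) (q)))
3. (u (w (u (q) (q)) (p (h (m) (m)))) (s (g (m)) (q)))  →  (u (w (u (q) (q)) (p (m))) (s (g (m)) (q)))


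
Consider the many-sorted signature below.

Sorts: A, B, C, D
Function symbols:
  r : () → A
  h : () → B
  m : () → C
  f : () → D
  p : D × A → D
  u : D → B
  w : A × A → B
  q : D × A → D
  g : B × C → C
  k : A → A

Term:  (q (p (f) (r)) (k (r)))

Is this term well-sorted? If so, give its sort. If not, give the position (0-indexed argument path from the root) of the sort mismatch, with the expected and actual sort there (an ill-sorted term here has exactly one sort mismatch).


    (f) : D
    (r) : A
  (p (f) (r)) : D
    (r) : A
  (k (r)) : A
(q (p (f) (r)) (k (r))) : D

well-sorted; sort = D


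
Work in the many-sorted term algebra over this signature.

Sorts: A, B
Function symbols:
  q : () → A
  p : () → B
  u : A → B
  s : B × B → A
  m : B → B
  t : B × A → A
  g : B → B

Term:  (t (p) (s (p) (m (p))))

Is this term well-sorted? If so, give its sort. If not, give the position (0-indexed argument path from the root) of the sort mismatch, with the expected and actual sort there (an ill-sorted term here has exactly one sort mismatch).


  (p) : B
    (p) : B
      (p) : B
    (m (p)) : B
  (s (p) (m (p))) : A
(t (p) (s (p) (m (p)))) : A

well-sorted; sort = A


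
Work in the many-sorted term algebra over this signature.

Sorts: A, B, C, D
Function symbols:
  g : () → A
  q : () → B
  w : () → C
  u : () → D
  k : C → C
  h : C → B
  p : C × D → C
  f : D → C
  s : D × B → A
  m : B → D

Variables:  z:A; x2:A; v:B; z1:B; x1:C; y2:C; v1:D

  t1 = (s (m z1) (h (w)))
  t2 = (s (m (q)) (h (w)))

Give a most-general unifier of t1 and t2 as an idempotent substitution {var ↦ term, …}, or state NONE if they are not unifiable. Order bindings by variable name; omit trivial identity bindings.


{z1 ↦ (q)}


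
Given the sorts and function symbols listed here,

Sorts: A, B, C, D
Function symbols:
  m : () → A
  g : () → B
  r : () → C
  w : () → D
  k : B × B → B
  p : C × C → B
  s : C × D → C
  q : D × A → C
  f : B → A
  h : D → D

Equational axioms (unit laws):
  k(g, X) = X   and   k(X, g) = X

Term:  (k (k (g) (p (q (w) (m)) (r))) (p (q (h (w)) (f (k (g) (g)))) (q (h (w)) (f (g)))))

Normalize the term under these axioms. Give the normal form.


normal form = (k (p (q (w) (m)) (r)) (p (q (h (w)) (f (g))) (q (h (w)) (f (g)))))

1. (k (k (g) (p (q (w) (m)) (r))) (p (q (h (w)) (f (k (g) (g)))) (q (h (w)) (f (g)))))  →  (k (p (q (w) (m)) (r)) (p (q (h (w)) (f (k (g) (g)))) (q (h (w)) (f (g)))))
2. (k (p (q (w) (m)) (r)) (p (q (h (w)) (f (k (g) (g)))) (q (h (w)) (f (g)))))  →  (k (p (q (w) (m)) (r)) (p (q (h (w)) (f (g))) (q (h (w)) (f (g)))))


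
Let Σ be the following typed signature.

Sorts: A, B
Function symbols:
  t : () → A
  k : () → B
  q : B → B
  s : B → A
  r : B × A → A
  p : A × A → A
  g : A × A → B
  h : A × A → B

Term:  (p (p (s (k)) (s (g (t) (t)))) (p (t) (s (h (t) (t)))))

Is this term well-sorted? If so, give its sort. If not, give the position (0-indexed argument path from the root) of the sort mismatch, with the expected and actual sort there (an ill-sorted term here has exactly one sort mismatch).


      (k) : B
    (s (k)) : A
        (t) : A
        (t) : A
      (g (t) (t)) : B
    (s (g (t) (t))) : A
  (p (s (k)) (s (g (t) (t)))) : A
    (t) : A
        (t) : A
        (t) : A
      (h (t) (t)) : B
    (s (h (t) (t))) : A
  (p (t) (s (h (t) (t)))) : A
(p (p (s (k)) (s (g (t) (t)))) (p (t) (s (h (t) (t))))) : A

well-sorted; sort = A


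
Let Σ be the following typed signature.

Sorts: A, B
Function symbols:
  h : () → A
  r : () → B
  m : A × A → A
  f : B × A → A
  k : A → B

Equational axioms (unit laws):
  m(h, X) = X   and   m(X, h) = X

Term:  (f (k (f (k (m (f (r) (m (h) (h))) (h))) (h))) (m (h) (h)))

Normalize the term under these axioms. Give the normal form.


normal form = (f (k (f (k (f (r) (h))) (h))) (h))

1. (f (k (f (k (m (f (r) (m (h) (h))) (h))) (h))) (m (h) (h)))  →  (f (k (f (k (f (r) (m (h) (h)))) (h))) (m (h) (h)))
2. (f (k (f (k (f (r) (m (h) (h)))) (h))) (m (h) (h)))  →  (f (k (f (k (f (r) (h))) (h))) (m (h) (h)))
3. (f (k (f (k (f (r) (h))) (h))) (m (h) (h)))  →  (f (k (f (k (f (r) (h))) (h))) (h))


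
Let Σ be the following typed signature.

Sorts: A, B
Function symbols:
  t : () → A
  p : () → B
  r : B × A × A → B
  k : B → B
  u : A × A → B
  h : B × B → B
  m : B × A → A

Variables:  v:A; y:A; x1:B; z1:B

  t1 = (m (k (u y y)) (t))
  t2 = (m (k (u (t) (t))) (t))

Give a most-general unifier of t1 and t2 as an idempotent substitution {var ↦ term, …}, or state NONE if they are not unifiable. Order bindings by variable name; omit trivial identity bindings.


{y ↦ (t)}


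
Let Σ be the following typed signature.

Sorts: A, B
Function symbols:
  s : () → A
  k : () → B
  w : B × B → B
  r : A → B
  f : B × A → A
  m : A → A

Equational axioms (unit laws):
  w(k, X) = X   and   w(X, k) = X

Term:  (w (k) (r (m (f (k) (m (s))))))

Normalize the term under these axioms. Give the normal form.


1. (w (k) (r (m (f (k) (m (s))))))  →  (r (m (f (k) (m (s)))))

normal form = (r (m (f (k) (m (s)))))


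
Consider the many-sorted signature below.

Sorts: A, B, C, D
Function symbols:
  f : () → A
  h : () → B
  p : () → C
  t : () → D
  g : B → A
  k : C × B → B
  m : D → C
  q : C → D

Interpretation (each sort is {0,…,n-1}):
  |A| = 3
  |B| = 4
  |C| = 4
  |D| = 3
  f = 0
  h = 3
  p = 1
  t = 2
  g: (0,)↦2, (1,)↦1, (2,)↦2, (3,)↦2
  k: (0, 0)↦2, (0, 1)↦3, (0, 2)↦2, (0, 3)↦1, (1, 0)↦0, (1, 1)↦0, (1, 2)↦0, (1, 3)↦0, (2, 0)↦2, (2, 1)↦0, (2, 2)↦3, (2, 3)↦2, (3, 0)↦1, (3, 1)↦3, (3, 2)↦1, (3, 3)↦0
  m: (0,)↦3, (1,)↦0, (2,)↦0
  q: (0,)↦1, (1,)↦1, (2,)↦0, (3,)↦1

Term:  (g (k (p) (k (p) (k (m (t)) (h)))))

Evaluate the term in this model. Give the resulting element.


  p = 1
  p = 1
  t = 2
  (m (t)) = m(2,) = 0
  h = 3
  (k (m (t)) (h)) = k(0, 3) = 1
  (k (p) (k (m (t)) (h))) = k(1, 1) = 0
  (k (p) (k (p) (k (m (t)) (h)))) = k(1, 0) = 0
  (g (k (p) (k (p) (k (m (t)) (h))))) = g(0,) = 2

value = 2


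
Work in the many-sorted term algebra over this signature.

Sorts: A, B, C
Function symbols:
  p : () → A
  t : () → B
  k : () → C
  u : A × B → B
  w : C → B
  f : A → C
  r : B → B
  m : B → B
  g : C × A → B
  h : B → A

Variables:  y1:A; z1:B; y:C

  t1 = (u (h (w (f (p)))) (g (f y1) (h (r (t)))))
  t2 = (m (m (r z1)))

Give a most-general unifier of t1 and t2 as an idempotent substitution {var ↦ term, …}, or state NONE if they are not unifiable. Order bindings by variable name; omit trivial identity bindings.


NONE (not unifiable)

head clash or occurs-check failure — not unifiable


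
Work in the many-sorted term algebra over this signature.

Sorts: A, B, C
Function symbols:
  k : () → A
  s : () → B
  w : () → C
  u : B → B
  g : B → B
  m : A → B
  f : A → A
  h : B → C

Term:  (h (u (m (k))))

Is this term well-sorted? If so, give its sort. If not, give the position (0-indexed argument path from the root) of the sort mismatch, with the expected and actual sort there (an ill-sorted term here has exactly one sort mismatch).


      (k) : A
    (m (k)) : B
  (u (m (k))) : B
(h (u (m (k)))) : C

well-sorted; sort = C


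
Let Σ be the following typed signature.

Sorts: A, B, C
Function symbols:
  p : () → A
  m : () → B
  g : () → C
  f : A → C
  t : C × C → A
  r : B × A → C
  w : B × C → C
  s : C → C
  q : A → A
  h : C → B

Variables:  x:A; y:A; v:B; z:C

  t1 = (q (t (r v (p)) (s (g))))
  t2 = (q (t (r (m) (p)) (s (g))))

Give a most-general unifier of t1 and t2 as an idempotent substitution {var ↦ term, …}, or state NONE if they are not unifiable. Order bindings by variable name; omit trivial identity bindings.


{v ↦ (m)}


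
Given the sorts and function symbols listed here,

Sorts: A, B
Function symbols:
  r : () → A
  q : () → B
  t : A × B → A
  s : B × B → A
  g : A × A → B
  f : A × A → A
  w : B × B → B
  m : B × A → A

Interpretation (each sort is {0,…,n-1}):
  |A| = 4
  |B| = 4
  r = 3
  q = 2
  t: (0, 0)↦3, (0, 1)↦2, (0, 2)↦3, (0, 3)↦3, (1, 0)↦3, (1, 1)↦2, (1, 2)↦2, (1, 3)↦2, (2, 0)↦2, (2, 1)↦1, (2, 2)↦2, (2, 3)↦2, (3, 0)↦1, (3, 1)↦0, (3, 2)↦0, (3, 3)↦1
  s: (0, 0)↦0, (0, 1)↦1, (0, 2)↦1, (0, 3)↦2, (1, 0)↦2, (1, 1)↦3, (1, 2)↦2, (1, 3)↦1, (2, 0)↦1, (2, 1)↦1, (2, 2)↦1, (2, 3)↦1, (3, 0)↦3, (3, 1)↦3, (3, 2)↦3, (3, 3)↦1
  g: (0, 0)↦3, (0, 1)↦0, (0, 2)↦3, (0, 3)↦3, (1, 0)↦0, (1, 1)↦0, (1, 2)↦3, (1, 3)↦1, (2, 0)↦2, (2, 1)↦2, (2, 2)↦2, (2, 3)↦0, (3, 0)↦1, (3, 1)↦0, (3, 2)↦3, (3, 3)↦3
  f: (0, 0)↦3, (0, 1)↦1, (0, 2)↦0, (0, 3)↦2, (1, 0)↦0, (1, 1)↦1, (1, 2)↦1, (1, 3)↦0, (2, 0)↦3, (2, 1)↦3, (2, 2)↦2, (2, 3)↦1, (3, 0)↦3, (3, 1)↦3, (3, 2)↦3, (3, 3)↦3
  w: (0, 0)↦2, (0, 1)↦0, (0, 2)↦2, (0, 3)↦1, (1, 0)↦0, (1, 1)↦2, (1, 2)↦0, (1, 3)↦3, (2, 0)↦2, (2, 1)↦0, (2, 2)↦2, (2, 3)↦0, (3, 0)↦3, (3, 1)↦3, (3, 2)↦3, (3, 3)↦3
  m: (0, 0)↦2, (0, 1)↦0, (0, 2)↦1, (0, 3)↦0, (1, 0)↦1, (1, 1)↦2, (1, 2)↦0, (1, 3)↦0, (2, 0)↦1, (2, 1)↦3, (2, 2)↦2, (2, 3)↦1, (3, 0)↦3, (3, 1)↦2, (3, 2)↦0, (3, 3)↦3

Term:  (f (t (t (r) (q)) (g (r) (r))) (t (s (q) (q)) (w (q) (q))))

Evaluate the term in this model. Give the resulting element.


value = 3

  r = 3
  q = 2
  (t (r) (q)) = t(3, 2) = 0
  r = 3
  r = 3
  (g (r) (r)) = g(3, 3) = 3
  (t (t (r) (q)) (g (r) (r))) = t(0, 3) = 3
  q = 2
  q = 2
  (s (q) (q)) = s(2, 2) = 1
  q = 2
  q = 2
  (w (q) (q)) = w(2, 2) = 2
  (t (s (q) (q)) (w (q) (q))) = t(1, 2) = 2
  (f (t (t (r) (q)) (g (r) (r))) (t (s (q) (q)) (w (q) (q)))) = f(3, 2) = 3


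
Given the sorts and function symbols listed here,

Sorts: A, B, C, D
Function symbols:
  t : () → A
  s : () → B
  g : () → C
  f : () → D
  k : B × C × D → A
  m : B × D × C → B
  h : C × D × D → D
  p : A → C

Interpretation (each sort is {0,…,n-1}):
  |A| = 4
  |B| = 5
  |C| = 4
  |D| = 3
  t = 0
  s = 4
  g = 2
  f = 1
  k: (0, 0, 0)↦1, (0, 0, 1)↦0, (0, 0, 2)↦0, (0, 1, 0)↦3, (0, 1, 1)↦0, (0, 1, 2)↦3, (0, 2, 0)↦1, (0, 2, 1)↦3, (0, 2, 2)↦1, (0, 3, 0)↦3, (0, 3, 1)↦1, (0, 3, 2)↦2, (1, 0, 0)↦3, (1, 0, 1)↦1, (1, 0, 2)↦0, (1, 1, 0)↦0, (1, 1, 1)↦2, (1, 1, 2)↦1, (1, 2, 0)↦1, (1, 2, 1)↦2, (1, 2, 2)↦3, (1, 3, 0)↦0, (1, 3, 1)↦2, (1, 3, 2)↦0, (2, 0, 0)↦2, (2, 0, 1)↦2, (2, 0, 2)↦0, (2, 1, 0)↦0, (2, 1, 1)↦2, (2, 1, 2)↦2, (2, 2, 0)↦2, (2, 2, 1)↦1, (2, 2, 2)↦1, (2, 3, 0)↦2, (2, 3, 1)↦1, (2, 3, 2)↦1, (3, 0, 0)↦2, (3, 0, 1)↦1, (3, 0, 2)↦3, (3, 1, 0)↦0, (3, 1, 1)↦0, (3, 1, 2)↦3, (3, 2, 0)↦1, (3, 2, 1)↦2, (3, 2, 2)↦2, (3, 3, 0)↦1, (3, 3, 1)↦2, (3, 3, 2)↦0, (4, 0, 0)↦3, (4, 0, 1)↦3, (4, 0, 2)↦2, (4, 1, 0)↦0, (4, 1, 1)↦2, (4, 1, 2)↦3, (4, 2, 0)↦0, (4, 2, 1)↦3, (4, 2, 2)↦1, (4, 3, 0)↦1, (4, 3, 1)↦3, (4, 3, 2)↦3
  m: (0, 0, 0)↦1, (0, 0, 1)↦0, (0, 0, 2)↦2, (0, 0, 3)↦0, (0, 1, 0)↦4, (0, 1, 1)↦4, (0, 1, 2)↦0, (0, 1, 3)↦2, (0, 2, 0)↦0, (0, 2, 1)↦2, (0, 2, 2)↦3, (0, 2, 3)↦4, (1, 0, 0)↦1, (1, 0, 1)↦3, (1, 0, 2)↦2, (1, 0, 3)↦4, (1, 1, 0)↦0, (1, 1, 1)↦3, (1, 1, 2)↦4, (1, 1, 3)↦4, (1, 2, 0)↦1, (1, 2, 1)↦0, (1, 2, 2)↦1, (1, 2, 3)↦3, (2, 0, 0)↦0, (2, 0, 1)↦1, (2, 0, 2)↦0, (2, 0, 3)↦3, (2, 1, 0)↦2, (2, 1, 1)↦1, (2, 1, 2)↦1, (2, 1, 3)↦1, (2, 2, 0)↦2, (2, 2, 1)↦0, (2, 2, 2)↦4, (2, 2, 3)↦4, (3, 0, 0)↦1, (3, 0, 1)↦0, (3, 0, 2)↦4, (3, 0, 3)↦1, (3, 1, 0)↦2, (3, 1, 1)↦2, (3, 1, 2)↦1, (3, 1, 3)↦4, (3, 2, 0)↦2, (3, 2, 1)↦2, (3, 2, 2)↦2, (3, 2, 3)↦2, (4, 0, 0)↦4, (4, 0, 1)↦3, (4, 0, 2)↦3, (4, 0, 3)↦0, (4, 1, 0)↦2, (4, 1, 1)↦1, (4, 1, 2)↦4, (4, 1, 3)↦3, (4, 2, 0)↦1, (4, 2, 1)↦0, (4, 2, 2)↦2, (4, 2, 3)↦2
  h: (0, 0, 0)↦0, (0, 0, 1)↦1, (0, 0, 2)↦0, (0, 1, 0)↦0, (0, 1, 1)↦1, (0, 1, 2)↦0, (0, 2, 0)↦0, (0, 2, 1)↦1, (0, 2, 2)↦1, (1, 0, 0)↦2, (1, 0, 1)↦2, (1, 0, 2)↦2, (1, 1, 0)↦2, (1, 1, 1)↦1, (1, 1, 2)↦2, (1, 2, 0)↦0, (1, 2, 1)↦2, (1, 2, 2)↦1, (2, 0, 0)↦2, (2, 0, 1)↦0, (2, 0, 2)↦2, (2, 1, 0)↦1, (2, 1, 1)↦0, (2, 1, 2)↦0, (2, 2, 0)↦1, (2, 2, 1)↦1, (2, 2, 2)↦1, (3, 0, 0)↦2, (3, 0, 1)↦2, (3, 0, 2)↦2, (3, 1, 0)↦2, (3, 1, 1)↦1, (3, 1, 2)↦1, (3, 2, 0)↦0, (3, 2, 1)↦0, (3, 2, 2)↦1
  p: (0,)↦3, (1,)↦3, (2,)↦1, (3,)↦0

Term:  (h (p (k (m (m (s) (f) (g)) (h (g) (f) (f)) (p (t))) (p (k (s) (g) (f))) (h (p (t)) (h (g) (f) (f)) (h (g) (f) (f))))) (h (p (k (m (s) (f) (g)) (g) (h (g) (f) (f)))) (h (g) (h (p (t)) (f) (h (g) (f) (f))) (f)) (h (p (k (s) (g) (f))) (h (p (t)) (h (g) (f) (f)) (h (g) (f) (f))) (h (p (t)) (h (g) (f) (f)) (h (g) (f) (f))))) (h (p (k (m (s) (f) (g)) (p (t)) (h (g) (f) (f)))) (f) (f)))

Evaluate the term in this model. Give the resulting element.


  s = 4
  f = 1
  g = 2
  (m (s) (f) (g)) = m(4, 1, 2) = 4
  g = 2
  f = 1
  f = 1
  (h (g) (f) (f)) = h(2, 1, 1) = 0
  t = 0
  (p (t)) = p(0,) = 3
  (m (m (s) (f) (g)) (h (g) (f) (f)) (p (t))) = m(4, 0, 3) = 0
  s = 4
  g = 2
  f = 1
  (k (s) (g) (f)) = k(4, 2, 1) = 3
  (p (k (s) (g) (f))) = p(3,) = 0
  t = 0
  (p (t)) = p(0,) = 3
  g = 2
  f = 1
  f = 1
  (h (g) (f) (f)) = h(2, 1, 1) = 0
  g = 2
  f = 1
  f = 1
  (h (g) (f) (f)) = h(2, 1, 1) = 0
  (h (p (t)) (h (g) (f) (f)) (h (g) (f) (f))) = h(3, 0, 0) = 2
  (k (m (m (s) (f) (g)) (h (g) (f) (f)) (p (t))) (p (k (s) (g) (f))) (h (p (t)) (h (g) (f) (f)) (h (g) (f) (f)))) = k(0, 0, 2) = 0
  (p (k (m (m (s) (f) (g)) (h (g) (f) (f)) (p (t))) (p (k (s) (g) (f))) (h (p (t)) (h (g) (f) (f)) (h (g) (f) (f))))) = p(0,) = 3
  s = 4
  f = 1
  g = 2
  (m (s) (f) (g)) = m(4, 1, 2) = 4
  g = 2
  g = 2
  f = 1
  f = 1
  (h (g) (f) (f)) = h(2, 1, 1) = 0
  (k (m (s) (f) (g)) (g) (h (g) (f) (f))) = k(4, 2, 0) = 0
  (p (k (m (s) (f) (g)) (g) (h (g) (f) (f)))) = p(0,) = 3
  g = 2
  t = 0
  (p (t)) = p(0,) = 3
  f = 1
  g = 2
  f = 1
  f = 1
  (h (g) (f) (f)) = h(2, 1, 1) = 0
  (h (p (t)) (f) (h (g) (f) (f))) = h(3, 1, 0) = 2
  f = 1
  (h (g) (h (p (t)) (f) (h (g) (f) (f))) (f)) = h(2, 2, 1) = 1
  s = 4
  g = 2
  f = 1
  (k (s) (g) (f)) = k(4, 2, 1) = 3
  (p (k (s) (g) (f))) = p(3,) = 0
  t = 0
  (p (t)) = p(0,) = 3
  g = 2
  f = 1
  f = 1
  (h (g) (f) (f)) = h(2, 1, 1) = 0
  g = 2
  f = 1
  f = 1
  (h (g) (f) (f)) = h(2, 1, 1) = 0
  (h (p (t)) (h (g) (f) (f)) (h (g) (f) (f))) = h(3, 0, 0) = 2
  t = 0
  (p (t)) = p(0,) = 3
  g = 2
  f = 1
  f = 1
  (h (g) (f) (f)) = h(2, 1, 1) = 0
  g = 2
  f = 1
  f = 1
  (h (g) (f) (f)) = h(2, 1, 1) = 0
  (h (p (t)) (h (g) (f) (f)) (h (g) (f) (f))) = h(3, 0, 0) = 2
  (h (p (k (s) (g) (f))) (h (p (t)) (h (g) (f) (f)) (h (g) (f) (f))) (h (p (t)) (h (g) (f) (f)) (h (g) (f) (f)))) = h(0, 2, 2) = 1
  (h (p (k (m (s) (f) (g)) (g) (h (g) (f) (f)))) (h (g) (h (p (t)) (f) (h (g) (f) (f))) (f)) (h (p (k (s) (g) (f))) (h (p (t)) (h (g) (f) (f)) (h (g) (f) (f))) (h (p (t)) (h (g) (f) (f)) (h (g) (f) (f))))) = h(3, 1, 1) = 1
  s = 4
  f = 1
  g = 2
  (m (s) (f) (g)) = m(4, 1, 2) = 4
  t = 0
  (p (t)) = p(0,) = 3
  g = 2
  f = 1
  f = 1
  (h (g) (f) (f)) = h(2, 1, 1) = 0
  (k (m (s) (f) (g)) (p (t)) (h (g) (f) (f))) = k(4, 3, 0) = 1
  (p (k (m (s) (f) (g)) (p (t)) (h (g) (f) (f)))) = p(1,) = 3
  f = 1
  f = 1
  (h (p (k (m (s) (f) (g)) (p (t)) (h (g) (f) (f)))) (f) (f)) = h(3, 1, 1) = 1
  (h (p (k (m (m (s) (f) (g)) (h (g) (f) (f)) (p (t))) (p (k (s) (g) (f))) (h (p (t)) (h (g) (f) (f)) (h (g) (f) (f))))) (h (p (k (m (s) (f) (g)) (g) (h (g) (f) (f)))) (h (g) (h (p (t)) (f) (h (g) (f) (f))) (f)) (h (p (k (s) (g) (f))) (h (p (t)) (h (g) (f) (f)) (h (g) (f) (f))) (h (p (t)) (h (g) (f) (f)) (h (g) (f) (f))))) (h (p (k (m (s) (f) (g)) (p (t)) (h (g) (f) (f)))) (f) (f))) = h(3, 1, 1) = 1

value = 1
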